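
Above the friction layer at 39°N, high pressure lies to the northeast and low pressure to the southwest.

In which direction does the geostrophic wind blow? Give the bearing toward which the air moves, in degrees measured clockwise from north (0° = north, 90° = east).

315°

The pressure-gradient force points toward the southwest (bearing 225°).
Geostrophic balance: in the Northern Hemisphere the Coriolis force deflects motion to the right, so the geostrophic wind blows 90° to the right of the pressure-gradient force (low pressure on the left).
Rotating 225° by 90° clockwise gives 315° — the wind blows toward the northwest.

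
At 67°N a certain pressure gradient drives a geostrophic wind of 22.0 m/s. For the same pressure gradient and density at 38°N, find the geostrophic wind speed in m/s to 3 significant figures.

32.9 m/s

With the same pressure gradient and density, V_g ∝ 1/f ∝ 1/sin φ.
V₂ = V₁ · sin φ₁ / sin φ₂ = 22.0 × sin 67° / sin 38°
V₂ = 22.0 × 0.9205/0.6157 = 32.9 m/s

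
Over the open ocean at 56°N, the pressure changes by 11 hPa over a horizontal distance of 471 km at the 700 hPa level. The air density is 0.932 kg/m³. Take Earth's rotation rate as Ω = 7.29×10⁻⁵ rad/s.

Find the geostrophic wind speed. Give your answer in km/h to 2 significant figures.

75 km/h

Coriolis parameter at 56°N:
f = 2Ω sin φ = 2 × 7.29×10⁻⁵ × sin 56° = 1.21×10⁻⁴ s⁻¹
Pressure gradient: |∂P/∂n| = 1100 Pa / 471000 m = 2.34×10⁻³ Pa/m
Geostrophic balance (pressure-gradient force = Coriolis force):
V_g = (1/(fρ)) |∂P/∂n| = 2.34×10⁻³ / (1.21×10⁻⁴ × 0.932) = 20.7 m/s
Converting: 20.7 m/s × 3.6 = 75 km/h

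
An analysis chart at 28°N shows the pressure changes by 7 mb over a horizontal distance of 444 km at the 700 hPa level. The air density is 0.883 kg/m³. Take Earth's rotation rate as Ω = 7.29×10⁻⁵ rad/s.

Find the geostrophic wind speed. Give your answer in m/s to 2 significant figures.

26 m/s

Coriolis parameter at 28°N:
f = 2Ω sin φ = 2 × 7.29×10⁻⁵ × sin 28° = 6.84×10⁻⁵ s⁻¹
Pressure gradient: |∂P/∂n| = 700 Pa / 444000 m = 1.58×10⁻³ Pa/m
Geostrophic balance (pressure-gradient force = Coriolis force):
V_g = (1/(fρ)) |∂P/∂n| = 1.58×10⁻³ / (6.84×10⁻⁵ × 0.883) = 26.1 m/s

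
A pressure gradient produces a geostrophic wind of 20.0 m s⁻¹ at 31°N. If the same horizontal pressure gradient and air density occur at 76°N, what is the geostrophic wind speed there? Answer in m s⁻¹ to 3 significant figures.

With the same pressure gradient and density, V_g ∝ 1/f ∝ 1/sin φ.
V₂ = V₁ · sin φ₁ / sin φ₂ = 20.0 × sin 31° / sin 76°
V₂ = 20.0 × 0.5150/0.9703 = 10.6 m s⁻¹

10.6 m s⁻¹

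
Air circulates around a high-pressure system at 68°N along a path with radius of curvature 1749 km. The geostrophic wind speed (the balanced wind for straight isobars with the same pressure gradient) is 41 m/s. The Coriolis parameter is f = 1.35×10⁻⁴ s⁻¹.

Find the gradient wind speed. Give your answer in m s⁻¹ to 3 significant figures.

52.8 m s⁻¹

Around a high, pressure-gradient force acts outward with centrifugal, so Coriolis balances both:
fV = (1/ρ)|∂P/∂n| + V²/R  →  V² − fR·V + fR·V_g = 0
With fR = 1.35×10⁻⁴ × 1749×10³ m = 236 m/s:
V = [fR − √((fR)² − 4 fR V_g)]/2 = [236 − √(236² − 4×236×41)]/2 = 52.8 m/s
Supergeostrophic (V > V_g = 41 m/s), as expected around a high.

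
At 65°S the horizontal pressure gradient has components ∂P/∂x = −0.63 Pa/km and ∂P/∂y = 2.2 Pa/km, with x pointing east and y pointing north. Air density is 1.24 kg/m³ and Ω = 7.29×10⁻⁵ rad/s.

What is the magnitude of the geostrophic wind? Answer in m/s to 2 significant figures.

14 m/s

Coriolis parameter at 65°S:
f = 2Ω sin φ = 2 × 7.29×10⁻⁵ × sin 65° = 1.32×10⁻⁴ s⁻¹
In the Southern Hemisphere f is negative: f = −1.32×10⁻⁴ s⁻¹.
Component geostrophic relations (x east, y north):
u_g = −(1/(fρ)) ∂P/∂y,  v_g = (1/(fρ)) ∂P/∂x
u_g = −(2.2×10⁻³)/(−1.32×10⁻⁴ × 1.24) = 13.4 m/s;  v_g = (−0.63×10⁻³)/(−1.32×10⁻⁴ × 1.24) = 3.84 m/s
|V_g| = √(u_g² + v_g²) = 14.0 m/s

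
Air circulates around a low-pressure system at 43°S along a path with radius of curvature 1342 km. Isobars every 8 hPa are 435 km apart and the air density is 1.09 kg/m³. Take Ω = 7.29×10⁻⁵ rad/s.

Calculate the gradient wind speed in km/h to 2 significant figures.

55 km/h

Coriolis parameter at 43°S:
f = 2Ω sin φ = 2 × 7.29×10⁻⁵ × sin 43° = 9.94×10⁻⁵ s⁻¹
Pressure gradient: |∂P/∂n| = 800 Pa / 435000 m = 1.84×10⁻³ Pa/m
Geostrophic speed: V_g = |∂P/∂n|/(fρ) = 1.84×10⁻³/(9.94×10⁻⁵ × 1.09) = 17.0 m/s
Around a low, centrifugal force acts outward with Coriolis, so pressure-gradient force balances both:
(1/ρ)|∂P/∂n| = fV + V²/R  →  V² + fR·V − fR·V_g = 0
With fR = 9.94×10⁻⁵ × 1342×10³ m = 133 m/s:
V = [−fR + √((fR)² + 4 fR V_g)]/2 = [−133 + √(133² + 4×133×17)]/2 = 15.2 m/s
Subgeostrophic (V < V_g = 17 m/s), as expected around a low.
Converting: 15.2 m/s × 3.6 = 55 km/h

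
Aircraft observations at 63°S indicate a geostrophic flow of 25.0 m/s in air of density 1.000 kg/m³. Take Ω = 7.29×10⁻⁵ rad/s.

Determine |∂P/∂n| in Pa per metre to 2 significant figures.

3.2×10⁻³ Pa/m

Coriolis parameter at 63°S:
f = 2Ω sin φ = 2 × 7.29×10⁻⁵ × sin 63° = 1.30×10⁻⁴ s⁻¹
Geostrophic balance rearranged: |∂P/∂n| = f ρ V_g
|∂P/∂n| = 1.30×10⁻⁴ × 1.000 × 25.0 = 3.25×10⁻³ Pa/m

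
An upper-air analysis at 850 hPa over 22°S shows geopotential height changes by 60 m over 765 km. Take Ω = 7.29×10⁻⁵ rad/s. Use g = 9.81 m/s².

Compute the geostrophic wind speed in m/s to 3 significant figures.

14.1 m/s

Coriolis parameter at 22°S:
f = 2Ω sin φ = 2 × 7.29×10⁻⁵ × sin 22° = 5.46×10⁻⁵ s⁻¹
Height gradient: |∂Z/∂n| = 60 m / 765000 m = 7.84×10⁻⁵
On a pressure surface, geostrophic balance gives V_g = (g/f)|∂Z/∂n|:
V_g = 9.81 × 7.84×10⁻⁵ / 5.46×10⁻⁵ = 14.1 m/s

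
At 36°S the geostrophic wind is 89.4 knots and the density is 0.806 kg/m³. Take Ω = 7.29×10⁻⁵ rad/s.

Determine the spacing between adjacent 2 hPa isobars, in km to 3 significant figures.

Coriolis parameter at 36°S:
f = 2Ω sin φ = 2 × 7.29×10⁻⁵ × sin 36° = 8.57×10⁻⁵ s⁻¹
Wind speed in SI: 89.4 knots = 46.0 m/s
Geostrophic balance rearranged: |∂P/∂n| = f ρ V_g
|∂P/∂n| = 8.57×10⁻⁵ × 0.806 × 46.0 = 3.18×10⁻³ Pa/m
Isobar spacing: Δn = ΔP/|∂P/∂n| = 200 Pa / 3.18×10⁻³ Pa/m = 62957 m ≈ 63.0 km

63.0 km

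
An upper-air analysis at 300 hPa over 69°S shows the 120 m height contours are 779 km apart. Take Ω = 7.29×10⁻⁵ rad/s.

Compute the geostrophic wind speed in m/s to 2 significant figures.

11 m/s

Coriolis parameter at 69°S:
f = 2Ω sin φ = 2 × 7.29×10⁻⁵ × sin 69° = 1.36×10⁻⁴ s⁻¹
Height gradient: |∂Z/∂n| = 120 m / 779000 m = 1.54×10⁻⁴
On a pressure surface, geostrophic balance gives V_g = (g/f)|∂Z/∂n|:
V_g = 9.81 × 1.54×10⁻⁴ / 1.36×10⁻⁴ = 11.1 m/s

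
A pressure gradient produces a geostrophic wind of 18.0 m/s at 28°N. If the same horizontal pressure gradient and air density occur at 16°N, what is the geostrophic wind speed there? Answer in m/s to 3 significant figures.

30.7 m/s

With the same pressure gradient and density, V_g ∝ 1/f ∝ 1/sin φ.
V₂ = V₁ · sin φ₁ / sin φ₂ = 18.0 × sin 28° / sin 16°
V₂ = 18.0 × 0.4695/0.2756 = 30.7 m/s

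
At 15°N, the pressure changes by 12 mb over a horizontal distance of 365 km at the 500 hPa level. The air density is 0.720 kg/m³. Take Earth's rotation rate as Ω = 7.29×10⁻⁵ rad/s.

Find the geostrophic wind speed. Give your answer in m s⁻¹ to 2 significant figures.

120 m s⁻¹

Coriolis parameter at 15°N:
f = 2Ω sin φ = 2 × 7.29×10⁻⁵ × sin 15° = 3.77×10⁻⁵ s⁻¹
Pressure gradient: |∂P/∂n| = 1200 Pa / 365000 m = 3.29×10⁻³ Pa/m
Geostrophic balance (pressure-gradient force = Coriolis force):
V_g = (1/(fρ)) |∂P/∂n| = 3.29×10⁻³ / (3.77×10⁻⁵ × 0.720) = 121 m/s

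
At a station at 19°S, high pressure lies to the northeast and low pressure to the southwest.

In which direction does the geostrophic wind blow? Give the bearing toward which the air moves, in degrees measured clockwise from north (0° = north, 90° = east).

The pressure-gradient force points toward the southwest (bearing 225°).
Geostrophic balance: in the Southern Hemisphere the Coriolis force deflects motion to the left, so the geostrophic wind blows 90° to the left of the pressure-gradient force (low pressure on the right).
Rotating 225° by 90° counterclockwise gives 135° — the wind blows toward the southeast.

135°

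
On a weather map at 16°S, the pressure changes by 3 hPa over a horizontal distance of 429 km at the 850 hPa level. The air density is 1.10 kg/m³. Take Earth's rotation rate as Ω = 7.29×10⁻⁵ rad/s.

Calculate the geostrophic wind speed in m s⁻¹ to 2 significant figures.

Coriolis parameter at 16°S:
f = 2Ω sin φ = 2 × 7.29×10⁻⁵ × sin 16° = 4.02×10⁻⁵ s⁻¹
Pressure gradient: |∂P/∂n| = 300 Pa / 429000 m = 6.99×10⁻⁴ Pa/m
Geostrophic balance (pressure-gradient force = Coriolis force):
V_g = (1/(fρ)) |∂P/∂n| = 6.99×10⁻⁴ / (4.02×10⁻⁵ × 1.10) = 15.8 m/s

16 m s⁻¹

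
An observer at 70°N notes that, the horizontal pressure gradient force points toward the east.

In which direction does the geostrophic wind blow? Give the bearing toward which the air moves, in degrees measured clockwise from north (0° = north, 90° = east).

180°

The pressure-gradient force points toward the east (bearing 090°).
Geostrophic balance: in the Northern Hemisphere the Coriolis force deflects motion to the right, so the geostrophic wind blows 90° to the right of the pressure-gradient force (low pressure on the left).
Rotating 090° by 90° clockwise gives 180° — the wind blows toward the south.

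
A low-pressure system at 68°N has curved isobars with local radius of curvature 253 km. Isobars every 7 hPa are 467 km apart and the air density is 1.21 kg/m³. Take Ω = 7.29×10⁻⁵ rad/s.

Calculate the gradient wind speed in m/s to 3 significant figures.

7.51 m/s

Coriolis parameter at 68°N:
f = 2Ω sin φ = 2 × 7.29×10⁻⁵ × sin 68° = 1.35×10⁻⁴ s⁻¹
Pressure gradient: |∂P/∂n| = 700 Pa / 467000 m = 1.50×10⁻³ Pa/m
Geostrophic speed: V_g = |∂P/∂n|/(fρ) = 1.50×10⁻³/(1.35×10⁻⁴ × 1.21) = 9.16 m/s
Around a low, centrifugal force acts outward with Coriolis, so pressure-gradient force balances both:
(1/ρ)|∂P/∂n| = fV + V²/R  →  V² + fR·V − fR·V_g = 0
With fR = 1.35×10⁻⁴ × 253×10³ m = 34.2 m/s:
V = [−fR + √((fR)² + 4 fR V_g)]/2 = [−34.2 + √(34.2² + 4×34.2×9.16)]/2 = 7.51 m/s
Subgeostrophic (V < V_g = 9.16 m/s), as expected around a low.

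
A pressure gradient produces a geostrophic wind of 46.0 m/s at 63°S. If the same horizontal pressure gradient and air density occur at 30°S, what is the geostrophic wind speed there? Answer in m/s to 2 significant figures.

With the same pressure gradient and density, V_g ∝ 1/f ∝ 1/sin φ.
V₂ = V₁ · sin φ₁ / sin φ₂ = 46.0 × sin 63° / sin 30°
V₂ = 46.0 × 0.8910/0.5000 = 82 m/s

82 m/s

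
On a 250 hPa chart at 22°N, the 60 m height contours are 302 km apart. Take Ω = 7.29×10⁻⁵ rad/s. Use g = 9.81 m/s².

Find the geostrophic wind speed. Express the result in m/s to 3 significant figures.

35.7 m/s

Coriolis parameter at 22°N:
f = 2Ω sin φ = 2 × 7.29×10⁻⁵ × sin 22° = 5.46×10⁻⁵ s⁻¹
Height gradient: |∂Z/∂n| = 60 m / 302000 m = 1.99×10⁻⁴
On a pressure surface, geostrophic balance gives V_g = (g/f)|∂Z/∂n|:
V_g = 9.81 × 1.99×10⁻⁴ / 5.46×10⁻⁵ = 35.7 m/s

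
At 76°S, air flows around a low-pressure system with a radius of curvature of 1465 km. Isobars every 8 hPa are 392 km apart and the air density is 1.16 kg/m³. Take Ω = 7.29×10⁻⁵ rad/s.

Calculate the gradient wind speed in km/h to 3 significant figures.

42.4 km/h

Coriolis parameter at 76°S:
f = 2Ω sin φ = 2 × 7.29×10⁻⁵ × sin 76° = 1.41×10⁻⁴ s⁻¹
Pressure gradient: |∂P/∂n| = 800 Pa / 392000 m = 2.04×10⁻³ Pa/m
Geostrophic speed: V_g = |∂P/∂n|/(fρ) = 2.04×10⁻³/(1.41×10⁻⁴ × 1.16) = 12.4 m/s
Around a low, centrifugal force acts outward with Coriolis, so pressure-gradient force balances both:
(1/ρ)|∂P/∂n| = fV + V²/R  →  V² + fR·V − fR·V_g = 0
With fR = 1.41×10⁻⁴ × 1465×10³ m = 207 m/s:
V = [−fR + √((fR)² + 4 fR V_g)]/2 = [−207 + √(207² + 4×207×12.4)]/2 = 11.8 m/s
Subgeostrophic (V < V_g = 12.4 m/s), as expected around a low.
Converting: 11.8 m/s × 3.6 = 42.4 km/h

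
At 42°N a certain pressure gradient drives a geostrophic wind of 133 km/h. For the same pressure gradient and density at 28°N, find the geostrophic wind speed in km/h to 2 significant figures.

With the same pressure gradient and density, V_g ∝ 1/f ∝ 1/sin φ.
V₂ = V₁ · sin φ₁ / sin φ₂ = 133 × sin 42° / sin 28°
V₂ = 133 × 0.6691/0.4695 = 190 km/h

190 km/h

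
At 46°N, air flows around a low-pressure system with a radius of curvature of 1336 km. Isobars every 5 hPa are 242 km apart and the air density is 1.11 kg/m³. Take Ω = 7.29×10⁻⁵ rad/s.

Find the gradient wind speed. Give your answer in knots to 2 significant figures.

31 knots

Coriolis parameter at 46°N:
f = 2Ω sin φ = 2 × 7.29×10⁻⁵ × sin 46° = 1.05×10⁻⁴ s⁻¹
Pressure gradient: |∂P/∂n| = 500 Pa / 242000 m = 2.07×10⁻³ Pa/m
Geostrophic speed: V_g = |∂P/∂n|/(fρ) = 2.07×10⁻³/(1.05×10⁻⁴ × 1.11) = 17.7 m/s
Around a low, centrifugal force acts outward with Coriolis, so pressure-gradient force balances both:
(1/ρ)|∂P/∂n| = fV + V²/R  →  V² + fR·V − fR·V_g = 0
With fR = 1.05×10⁻⁴ × 1336×10³ m = 140 m/s:
V = [−fR + √((fR)² + 4 fR V_g)]/2 = [−140 + √(140² + 4×140×17.7)]/2 = 15.9 m/s
Subgeostrophic (V < V_g = 17.7 m/s), as expected around a low.
Converting: 15.9 m/s × 1.944 = 31 knots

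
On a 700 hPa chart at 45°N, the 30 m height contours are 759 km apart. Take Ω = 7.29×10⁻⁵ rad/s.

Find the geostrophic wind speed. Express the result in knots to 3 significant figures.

7.31 knots

Coriolis parameter at 45°N:
f = 2Ω sin φ = 2 × 7.29×10⁻⁵ × sin 45° = 1.03×10⁻⁴ s⁻¹
Height gradient: |∂Z/∂n| = 30 m / 759000 m = 3.95×10⁻⁵
On a pressure surface, geostrophic balance gives V_g = (g/f)|∂Z/∂n|:
V_g = 9.81 × 3.95×10⁻⁵ / 1.03×10⁻⁴ = 3.76 m/s
Converting: 3.76 m/s × 1.944 = 7.31 knots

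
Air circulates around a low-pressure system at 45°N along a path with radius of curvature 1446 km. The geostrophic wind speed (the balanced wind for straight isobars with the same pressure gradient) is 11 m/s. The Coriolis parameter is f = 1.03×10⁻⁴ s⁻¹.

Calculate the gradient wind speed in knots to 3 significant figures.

Around a low, centrifugal force acts outward with Coriolis, so pressure-gradient force balances both:
(1/ρ)|∂P/∂n| = fV + V²/R  →  V² + fR·V − fR·V_g = 0
With fR = 1.03×10⁻⁴ × 1446×10³ m = 149 m/s:
V = [−fR + √((fR)² + 4 fR V_g)]/2 = [−149 + √(149² + 4×149×11)]/2 = 10.3 m/s
Subgeostrophic (V < V_g = 11 m/s), as expected around a low.
Converting: 10.3 m/s × 1.944 = 20.0 knots

20.0 knots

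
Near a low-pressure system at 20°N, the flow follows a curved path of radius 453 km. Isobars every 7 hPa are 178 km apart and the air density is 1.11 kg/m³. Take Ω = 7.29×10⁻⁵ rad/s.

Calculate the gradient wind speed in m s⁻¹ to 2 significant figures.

30 m s⁻¹

Coriolis parameter at 20°N:
f = 2Ω sin φ = 2 × 7.29×10⁻⁵ × sin 20° = 4.99×10⁻⁵ s⁻¹
Pressure gradient: |∂P/∂n| = 700 Pa / 178000 m = 3.93×10⁻³ Pa/m
Geostrophic speed: V_g = |∂P/∂n|/(fρ) = 3.93×10⁻³/(4.99×10⁻⁵ × 1.11) = 71.0 m/s
Around a low, centrifugal force acts outward with Coriolis, so pressure-gradient force balances both:
(1/ρ)|∂P/∂n| = fV + V²/R  →  V² + fR·V − fR·V_g = 0
With fR = 4.99×10⁻⁵ × 453×10³ m = 22.6 m/s:
V = [−fR + √((fR)² + 4 fR V_g)]/2 = [−22.6 + √(22.6² + 4×22.6×71)]/2 = 30.3 m/s
Subgeostrophic (V < V_g = 71 m/s), as expected around a low.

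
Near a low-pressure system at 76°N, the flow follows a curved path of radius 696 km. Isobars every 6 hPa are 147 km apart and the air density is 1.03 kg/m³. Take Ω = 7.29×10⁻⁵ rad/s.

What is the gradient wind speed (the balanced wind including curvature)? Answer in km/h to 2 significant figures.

82 km/h

Coriolis parameter at 76°N:
f = 2Ω sin φ = 2 × 7.29×10⁻⁵ × sin 76° = 1.41×10⁻⁴ s⁻¹
Pressure gradient: |∂P/∂n| = 600 Pa / 147000 m = 4.08×10⁻³ Pa/m
Geostrophic speed: V_g = |∂P/∂n|/(fρ) = 4.08×10⁻³/(1.41×10⁻⁴ × 1.03) = 28.0 m/s
Around a low, centrifugal force acts outward with Coriolis, so pressure-gradient force balances both:
(1/ρ)|∂P/∂n| = fV + V²/R  →  V² + fR·V − fR·V_g = 0
With fR = 1.41×10⁻⁴ × 696×10³ m = 98.5 m/s:
V = [−fR + √((fR)² + 4 fR V_g)]/2 = [−98.5 + √(98.5² + 4×98.5×28)]/2 = 22.8 m/s
Subgeostrophic (V < V_g = 28 m/s), as expected around a low.
Converting: 22.8 m/s × 3.6 = 82 km/h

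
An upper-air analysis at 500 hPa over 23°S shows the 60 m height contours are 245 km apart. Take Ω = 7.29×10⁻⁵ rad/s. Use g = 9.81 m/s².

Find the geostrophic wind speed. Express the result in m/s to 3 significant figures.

Coriolis parameter at 23°S:
f = 2Ω sin φ = 2 × 7.29×10⁻⁵ × sin 23° = 5.70×10⁻⁵ s⁻¹
Height gradient: |∂Z/∂n| = 60 m / 245000 m = 2.45×10⁻⁴
On a pressure surface, geostrophic balance gives V_g = (g/f)|∂Z/∂n|:
V_g = 9.81 × 2.45×10⁻⁴ / 5.70×10⁻⁵ = 42.2 m/s

42.2 m/s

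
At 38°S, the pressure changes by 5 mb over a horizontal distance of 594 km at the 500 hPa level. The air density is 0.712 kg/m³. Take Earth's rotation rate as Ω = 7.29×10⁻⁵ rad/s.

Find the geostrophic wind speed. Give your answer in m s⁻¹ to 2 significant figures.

13 m s⁻¹

Coriolis parameter at 38°S:
f = 2Ω sin φ = 2 × 7.29×10⁻⁵ × sin 38° = 8.98×10⁻⁵ s⁻¹
Pressure gradient: |∂P/∂n| = 500 Pa / 594000 m = 8.42×10⁻⁴ Pa/m
Geostrophic balance (pressure-gradient force = Coriolis force):
V_g = (1/(fρ)) |∂P/∂n| = 8.42×10⁻⁴ / (8.98×10⁻⁵ × 0.712) = 13.2 m/s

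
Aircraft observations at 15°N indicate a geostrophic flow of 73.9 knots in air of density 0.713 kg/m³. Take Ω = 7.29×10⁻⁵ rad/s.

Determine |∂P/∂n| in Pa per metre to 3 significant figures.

1.02×10⁻³ Pa/m

Coriolis parameter at 15°N:
f = 2Ω sin φ = 2 × 7.29×10⁻⁵ × sin 15° = 3.77×10⁻⁵ s⁻¹
Wind speed in SI: 73.9 knots = 38.0 m/s
Geostrophic balance rearranged: |∂P/∂n| = f ρ V_g
|∂P/∂n| = 3.77×10⁻⁵ × 0.713 × 38.0 = 1.02×10⁻³ Pa/m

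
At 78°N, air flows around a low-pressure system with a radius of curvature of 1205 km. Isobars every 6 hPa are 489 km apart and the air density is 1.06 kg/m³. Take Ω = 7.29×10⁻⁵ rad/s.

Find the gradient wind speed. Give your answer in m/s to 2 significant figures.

7.8 m/s

Coriolis parameter at 78°N:
f = 2Ω sin φ = 2 × 7.29×10⁻⁵ × sin 78° = 1.43×10⁻⁴ s⁻¹
Pressure gradient: |∂P/∂n| = 600 Pa / 489000 m = 1.23×10⁻³ Pa/m
Geostrophic speed: V_g = |∂P/∂n|/(fρ) = 1.23×10⁻³/(1.43×10⁻⁴ × 1.06) = 8.12 m/s
Around a low, centrifugal force acts outward with Coriolis, so pressure-gradient force balances both:
(1/ρ)|∂P/∂n| = fV + V²/R  →  V² + fR·V − fR·V_g = 0
With fR = 1.43×10⁻⁴ × 1205×10³ m = 172 m/s:
V = [−fR + √((fR)² + 4 fR V_g)]/2 = [−172 + √(172² + 4×172×8.12)]/2 = 7.77 m/s
Subgeostrophic (V < V_g = 8.12 m/s), as expected around a low.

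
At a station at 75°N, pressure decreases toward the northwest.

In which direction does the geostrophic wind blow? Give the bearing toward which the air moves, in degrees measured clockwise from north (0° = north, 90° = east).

045°

The pressure-gradient force points toward the northwest (bearing 315°).
Geostrophic balance: in the Northern Hemisphere the Coriolis force deflects motion to the right, so the geostrophic wind blows 90° to the right of the pressure-gradient force (low pressure on the left).
Rotating 315° by 90° clockwise gives 045° — the wind blows toward the northeast.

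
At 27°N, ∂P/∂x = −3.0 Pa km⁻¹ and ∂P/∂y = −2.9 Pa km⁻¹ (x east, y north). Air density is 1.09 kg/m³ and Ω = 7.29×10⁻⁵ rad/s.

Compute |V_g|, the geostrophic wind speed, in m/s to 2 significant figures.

Coriolis parameter at 27°N:
f = 2Ω sin φ = 2 × 7.29×10⁻⁵ × sin 27° = 6.62×10⁻⁵ s⁻¹
Component geostrophic relations (x east, y north):
u_g = −(1/(fρ)) ∂P/∂y,  v_g = (1/(fρ)) ∂P/∂x
u_g = −(−2.9×10⁻³)/(6.62×10⁻⁵ × 1.09) = 40.2 m/s;  v_g = (−3.0×10⁻³)/(6.62×10⁻⁵ × 1.09) = −41.6 m/s
|V_g| = √(u_g² + v_g²) = 57.8 m/s

58 m/s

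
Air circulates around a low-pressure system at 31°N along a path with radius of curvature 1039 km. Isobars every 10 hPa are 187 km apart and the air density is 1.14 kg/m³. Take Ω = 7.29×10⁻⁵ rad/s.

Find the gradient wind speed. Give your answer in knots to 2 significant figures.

Coriolis parameter at 31°N:
f = 2Ω sin φ = 2 × 7.29×10⁻⁵ × sin 31° = 7.51×10⁻⁵ s⁻¹
Pressure gradient: |∂P/∂n| = 1000 Pa / 187000 m = 5.35×10⁻³ Pa/m
Geostrophic speed: V_g = |∂P/∂n|/(fρ) = 5.35×10⁻³/(7.51×10⁻⁵ × 1.14) = 62.5 m/s
Around a low, centrifugal force acts outward with Coriolis, so pressure-gradient force balances both:
(1/ρ)|∂P/∂n| = fV + V²/R  →  V² + fR·V − fR·V_g = 0
With fR = 7.51×10⁻⁵ × 1039×10³ m = 78.0 m/s:
V = [−fR + √((fR)² + 4 fR V_g)]/2 = [−78.0 + √(78.0² + 4×78.0×62.5)]/2 = 41 m/s
Subgeostrophic (V < V_g = 62.5 m/s), as expected around a low.
Converting: 41 m/s × 1.944 = 80 knots

80 knots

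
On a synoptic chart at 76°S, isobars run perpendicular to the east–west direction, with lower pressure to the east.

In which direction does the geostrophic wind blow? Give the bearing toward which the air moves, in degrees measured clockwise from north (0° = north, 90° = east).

000°

The pressure-gradient force points toward the east (bearing 090°).
Geostrophic balance: in the Southern Hemisphere the Coriolis force deflects motion to the left, so the geostrophic wind blows 90° to the left of the pressure-gradient force (low pressure on the right).
Rotating 090° by 90° counterclockwise gives 000° — the wind blows toward the north.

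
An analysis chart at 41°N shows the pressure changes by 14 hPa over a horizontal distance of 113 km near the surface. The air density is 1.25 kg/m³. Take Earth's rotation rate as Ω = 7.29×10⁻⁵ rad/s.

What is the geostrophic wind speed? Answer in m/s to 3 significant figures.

Coriolis parameter at 41°N:
f = 2Ω sin φ = 2 × 7.29×10⁻⁵ × sin 41° = 9.57×10⁻⁵ s⁻¹
Pressure gradient: |∂P/∂n| = 1400 Pa / 113000 m = 1.24×10⁻² Pa/m
Geostrophic balance (pressure-gradient force = Coriolis force):
V_g = (1/(fρ)) |∂P/∂n| = 1.24×10⁻² / (9.57×10⁻⁵ × 1.25) = 104 m/s

104 m/s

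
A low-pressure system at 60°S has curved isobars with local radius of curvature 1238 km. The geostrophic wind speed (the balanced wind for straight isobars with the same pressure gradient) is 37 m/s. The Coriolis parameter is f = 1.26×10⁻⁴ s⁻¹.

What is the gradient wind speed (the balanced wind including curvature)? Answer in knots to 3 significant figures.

60.0 knots

Around a low, centrifugal force acts outward with Coriolis, so pressure-gradient force balances both:
(1/ρ)|∂P/∂n| = fV + V²/R  →  V² + fR·V − fR·V_g = 0
With fR = 1.26×10⁻⁴ × 1238×10³ m = 156 m/s:
V = [−fR + √((fR)² + 4 fR V_g)]/2 = [−156 + √(156² + 4×156×37)]/2 = 30.9 m/s
Subgeostrophic (V < V_g = 37 m/s), as expected around a low.
Converting: 30.9 m/s × 1.944 = 60.0 knots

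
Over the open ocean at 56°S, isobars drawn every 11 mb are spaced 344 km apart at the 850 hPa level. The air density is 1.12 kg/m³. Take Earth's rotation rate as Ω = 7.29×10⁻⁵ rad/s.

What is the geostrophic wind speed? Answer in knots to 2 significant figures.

46 knots

Coriolis parameter at 56°S:
f = 2Ω sin φ = 2 × 7.29×10⁻⁵ × sin 56° = 1.21×10⁻⁴ s⁻¹
Pressure gradient: |∂P/∂n| = 1100 Pa / 344000 m = 3.20×10⁻³ Pa/m
Geostrophic balance (pressure-gradient force = Coriolis force):
V_g = (1/(fρ)) |∂P/∂n| = 3.20×10⁻³ / (1.21×10⁻⁴ × 1.12) = 23.6 m/s
Converting: 23.6 m/s × 1.944 = 46 knots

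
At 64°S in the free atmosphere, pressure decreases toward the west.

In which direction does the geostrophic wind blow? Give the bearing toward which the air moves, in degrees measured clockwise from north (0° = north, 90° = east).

The pressure-gradient force points toward the west (bearing 270°).
Geostrophic balance: in the Southern Hemisphere the Coriolis force deflects motion to the left, so the geostrophic wind blows 90° to the left of the pressure-gradient force (low pressure on the right).
Rotating 270° by 90° counterclockwise gives 180° — the wind blows toward the south.

180°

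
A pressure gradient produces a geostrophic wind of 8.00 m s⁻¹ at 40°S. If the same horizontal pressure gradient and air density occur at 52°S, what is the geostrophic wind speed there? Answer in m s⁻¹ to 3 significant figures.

6.53 m s⁻¹

With the same pressure gradient and density, V_g ∝ 1/f ∝ 1/sin φ.
V₂ = V₁ · sin φ₁ / sin φ₂ = 8.00 × sin 40° / sin 52°
V₂ = 8.00 × 0.6428/0.7880 = 6.53 m s⁻¹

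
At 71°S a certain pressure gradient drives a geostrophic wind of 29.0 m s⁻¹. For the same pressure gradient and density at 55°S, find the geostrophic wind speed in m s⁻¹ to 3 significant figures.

With the same pressure gradient and density, V_g ∝ 1/f ∝ 1/sin φ.
V₂ = V₁ · sin φ₁ / sin φ₂ = 29.0 × sin 71° / sin 55°
V₂ = 29.0 × 0.9455/0.8192 = 33.5 m s⁻¹

33.5 m s⁻¹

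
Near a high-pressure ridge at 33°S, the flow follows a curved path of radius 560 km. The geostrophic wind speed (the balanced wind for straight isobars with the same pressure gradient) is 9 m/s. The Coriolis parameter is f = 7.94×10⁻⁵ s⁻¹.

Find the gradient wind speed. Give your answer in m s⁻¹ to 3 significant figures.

Around a high, pressure-gradient force acts outward with centrifugal, so Coriolis balances both:
fV = (1/ρ)|∂P/∂n| + V²/R  →  V² − fR·V + fR·V_g = 0
With fR = 7.94×10⁻⁵ × 560×10³ m = 44.5 m/s:
V = [fR − √((fR)² − 4 fR V_g)]/2 = [44.5 − √(44.5² − 4×44.5×9)]/2 = 12.5 m/s
Supergeostrophic (V > V_g = 9 m/s), as expected around a high.

12.5 m s⁻¹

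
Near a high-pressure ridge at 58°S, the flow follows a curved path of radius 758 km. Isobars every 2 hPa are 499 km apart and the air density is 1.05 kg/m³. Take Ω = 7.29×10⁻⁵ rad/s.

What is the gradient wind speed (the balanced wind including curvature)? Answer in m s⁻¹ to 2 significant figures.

Coriolis parameter at 58°S:
f = 2Ω sin φ = 2 × 7.29×10⁻⁵ × sin 58° = 1.24×10⁻⁴ s⁻¹
Pressure gradient: |∂P/∂n| = 200 Pa / 499000 m = 4.01×10⁻⁴ Pa/m
Geostrophic speed: V_g = |∂P/∂n|/(fρ) = 4.01×10⁻⁴/(1.24×10⁻⁴ × 1.05) = 3.09 m/s
Around a high, pressure-gradient force acts outward with centrifugal, so Coriolis balances both:
fV = (1/ρ)|∂P/∂n| + V²/R  →  V² − fR·V + fR·V_g = 0
With fR = 1.24×10⁻⁴ × 758×10³ m = 93.7 m/s:
V = [fR − √((fR)² − 4 fR V_g)]/2 = [93.7 − √(93.7² − 4×93.7×3.09)]/2 = 3.2 m/s
Supergeostrophic (V > V_g = 3.09 m/s), as expected around a high.

3.2 m s⁻¹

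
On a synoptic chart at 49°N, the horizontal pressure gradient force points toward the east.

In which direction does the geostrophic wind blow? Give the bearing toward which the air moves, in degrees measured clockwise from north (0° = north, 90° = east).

180°

The pressure-gradient force points toward the east (bearing 090°).
Geostrophic balance: in the Northern Hemisphere the Coriolis force deflects motion to the right, so the geostrophic wind blows 90° to the right of the pressure-gradient force (low pressure on the left).
Rotating 090° by 90° clockwise gives 180° — the wind blows toward the south.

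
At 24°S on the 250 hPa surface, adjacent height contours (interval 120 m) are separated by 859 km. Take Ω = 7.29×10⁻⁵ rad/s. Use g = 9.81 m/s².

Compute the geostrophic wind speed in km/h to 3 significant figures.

83.2 km/h

Coriolis parameter at 24°S:
f = 2Ω sin φ = 2 × 7.29×10⁻⁵ × sin 24° = 5.93×10⁻⁵ s⁻¹
Height gradient: |∂Z/∂n| = 120 m / 859000 m = 1.40×10⁻⁴
On a pressure surface, geostrophic balance gives V_g = (g/f)|∂Z/∂n|:
V_g = 9.81 × 1.40×10⁻⁴ / 5.93×10⁻⁵ = 23.1 m/s
Converting: 23.1 m/s × 3.6 = 83.2 km/h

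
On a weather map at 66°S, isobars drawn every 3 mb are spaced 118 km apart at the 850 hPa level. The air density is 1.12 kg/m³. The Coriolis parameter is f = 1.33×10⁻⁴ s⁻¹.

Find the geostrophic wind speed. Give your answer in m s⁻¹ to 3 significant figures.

17.1 m s⁻¹

Pressure gradient: |∂P/∂n| = 300 Pa / 118000 m = 2.54×10⁻³ Pa/m
Geostrophic balance (pressure-gradient force = Coriolis force):
V_g = (1/(fρ)) |∂P/∂n| = 2.54×10⁻³ / (1.33×10⁻⁴ × 1.12) = 17.1 m/s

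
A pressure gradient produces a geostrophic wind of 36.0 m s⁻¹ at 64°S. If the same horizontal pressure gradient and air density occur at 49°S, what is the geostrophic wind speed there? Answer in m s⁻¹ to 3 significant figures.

With the same pressure gradient and density, V_g ∝ 1/f ∝ 1/sin φ.
V₂ = V₁ · sin φ₁ / sin φ₂ = 36.0 × sin 64° / sin 49°
V₂ = 36.0 × 0.8988/0.7547 = 42.9 m s⁻¹

42.9 m s⁻¹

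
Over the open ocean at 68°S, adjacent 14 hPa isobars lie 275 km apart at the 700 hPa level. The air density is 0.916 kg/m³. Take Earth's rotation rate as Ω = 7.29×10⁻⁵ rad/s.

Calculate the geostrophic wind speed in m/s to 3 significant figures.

Coriolis parameter at 68°S:
f = 2Ω sin φ = 2 × 7.29×10⁻⁵ × sin 68° = 1.35×10⁻⁴ s⁻¹
Pressure gradient: |∂P/∂n| = 1400 Pa / 275000 m = 5.09×10⁻³ Pa/m
Geostrophic balance (pressure-gradient force = Coriolis force):
V_g = (1/(fρ)) |∂P/∂n| = 5.09×10⁻³ / (1.35×10⁻⁴ × 0.916) = 41.1 m/s

41.1 m/s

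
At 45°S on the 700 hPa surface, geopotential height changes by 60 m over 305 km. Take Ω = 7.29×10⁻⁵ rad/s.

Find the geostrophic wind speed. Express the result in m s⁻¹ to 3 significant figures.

18.7 m s⁻¹

Coriolis parameter at 45°S:
f = 2Ω sin φ = 2 × 7.29×10⁻⁵ × sin 45° = 1.03×10⁻⁴ s⁻¹
Height gradient: |∂Z/∂n| = 60 m / 305000 m = 1.97×10⁻⁴
On a pressure surface, geostrophic balance gives V_g = (g/f)|∂Z/∂n|:
V_g = 9.81 × 1.97×10⁻⁴ / 1.03×10⁻⁴ = 18.7 m/s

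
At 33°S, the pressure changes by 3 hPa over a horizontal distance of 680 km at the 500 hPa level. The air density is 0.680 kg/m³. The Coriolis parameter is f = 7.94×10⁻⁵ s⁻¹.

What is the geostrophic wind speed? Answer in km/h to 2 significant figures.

29 km/h

Pressure gradient: |∂P/∂n| = 300 Pa / 680000 m = 4.41×10⁻⁴ Pa/m
Geostrophic balance (pressure-gradient force = Coriolis force):
V_g = (1/(fρ)) |∂P/∂n| = 4.41×10⁻⁴ / (7.94×10⁻⁵ × 0.680) = 8.17 m/s
Converting: 8.17 m/s × 3.6 = 29 km/h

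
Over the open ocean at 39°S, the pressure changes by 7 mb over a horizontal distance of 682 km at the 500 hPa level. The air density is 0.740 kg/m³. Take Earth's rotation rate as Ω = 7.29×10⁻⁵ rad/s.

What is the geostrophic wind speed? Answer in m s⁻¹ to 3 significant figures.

Coriolis parameter at 39°S:
f = 2Ω sin φ = 2 × 7.29×10⁻⁵ × sin 39° = 9.18×10⁻⁵ s⁻¹
Pressure gradient: |∂P/∂n| = 700 Pa / 682000 m = 1.03×10⁻³ Pa/m
Geostrophic balance (pressure-gradient force = Coriolis force):
V_g = (1/(fρ)) |∂P/∂n| = 1.03×10⁻³ / (9.18×10⁻⁵ × 0.740) = 15.1 m/s

15.1 m s⁻¹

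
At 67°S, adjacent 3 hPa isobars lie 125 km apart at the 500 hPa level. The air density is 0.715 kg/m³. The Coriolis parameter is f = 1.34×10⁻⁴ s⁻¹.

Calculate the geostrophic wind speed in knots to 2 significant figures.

49 knots

Pressure gradient: |∂P/∂n| = 300 Pa / 125000 m = 2.40×10⁻³ Pa/m
Geostrophic balance (pressure-gradient force = Coriolis force):
V_g = (1/(fρ)) |∂P/∂n| = 2.40×10⁻³ / (1.34×10⁻⁴ × 0.715) = 25.0 m/s
Converting: 25.0 m/s × 1.944 = 49 knots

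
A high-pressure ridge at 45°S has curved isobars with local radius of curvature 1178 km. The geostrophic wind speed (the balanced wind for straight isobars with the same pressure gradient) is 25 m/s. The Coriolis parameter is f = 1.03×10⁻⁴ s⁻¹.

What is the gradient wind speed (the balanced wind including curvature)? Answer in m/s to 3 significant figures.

35.2 m/s

Around a high, pressure-gradient force acts outward with centrifugal, so Coriolis balances both:
fV = (1/ρ)|∂P/∂n| + V²/R  →  V² − fR·V + fR·V_g = 0
With fR = 1.03×10⁻⁴ × 1178×10³ m = 121 m/s:
V = [fR − √((fR)² − 4 fR V_g)]/2 = [121 − √(121² − 4×121×25)]/2 = 35.2 m/s
Supergeostrophic (V > V_g = 25 m/s), as expected around a high.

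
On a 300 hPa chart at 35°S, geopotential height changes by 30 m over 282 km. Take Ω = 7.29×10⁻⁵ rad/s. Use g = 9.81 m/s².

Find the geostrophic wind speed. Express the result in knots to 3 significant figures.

24.3 knots

Coriolis parameter at 35°S:
f = 2Ω sin φ = 2 × 7.29×10⁻⁵ × sin 35° = 8.36×10⁻⁵ s⁻¹
Height gradient: |∂Z/∂n| = 30 m / 282000 m = 1.06×10⁻⁴
On a pressure surface, geostrophic balance gives V_g = (g/f)|∂Z/∂n|:
V_g = 9.81 × 1.06×10⁻⁴ / 8.36×10⁻⁵ = 12.5 m/s
Converting: 12.5 m/s × 1.944 = 24.3 knots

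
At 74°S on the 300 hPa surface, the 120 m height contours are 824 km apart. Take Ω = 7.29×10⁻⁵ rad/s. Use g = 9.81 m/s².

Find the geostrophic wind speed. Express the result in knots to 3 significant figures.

Coriolis parameter at 74°S:
f = 2Ω sin φ = 2 × 7.29×10⁻⁵ × sin 74° = 1.40×10⁻⁴ s⁻¹
Height gradient: |∂Z/∂n| = 120 m / 824000 m = 1.46×10⁻⁴
On a pressure surface, geostrophic balance gives V_g = (g/f)|∂Z/∂n|:
V_g = 9.81 × 1.46×10⁻⁴ / 1.40×10⁻⁴ = 10.2 m/s
Converting: 10.2 m/s × 1.944 = 19.8 knots

19.8 knots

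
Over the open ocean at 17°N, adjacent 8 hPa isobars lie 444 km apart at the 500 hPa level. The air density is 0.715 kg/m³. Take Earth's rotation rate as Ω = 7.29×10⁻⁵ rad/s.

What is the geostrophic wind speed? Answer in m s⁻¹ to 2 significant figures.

59 m s⁻¹

Coriolis parameter at 17°N:
f = 2Ω sin φ = 2 × 7.29×10⁻⁵ × sin 17° = 4.26×10⁻⁵ s⁻¹
Pressure gradient: |∂P/∂n| = 800 Pa / 444000 m = 1.80×10⁻³ Pa/m
Geostrophic balance (pressure-gradient force = Coriolis force):
V_g = (1/(fρ)) |∂P/∂n| = 1.80×10⁻³ / (4.26×10⁻⁵ × 0.715) = 59.1 m/s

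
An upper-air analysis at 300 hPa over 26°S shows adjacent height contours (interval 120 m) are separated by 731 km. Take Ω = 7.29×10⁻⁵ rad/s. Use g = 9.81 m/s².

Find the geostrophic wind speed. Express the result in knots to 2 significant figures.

Coriolis parameter at 26°S:
f = 2Ω sin φ = 2 × 7.29×10⁻⁵ × sin 26° = 6.39×10⁻⁵ s⁻¹
Height gradient: |∂Z/∂n| = 120 m / 731000 m = 1.64×10⁻⁴
On a pressure surface, geostrophic balance gives V_g = (g/f)|∂Z/∂n|:
V_g = 9.81 × 1.64×10⁻⁴ / 6.39×10⁻⁵ = 25.2 m/s
Converting: 25.2 m/s × 1.944 = 49 knots

49 knots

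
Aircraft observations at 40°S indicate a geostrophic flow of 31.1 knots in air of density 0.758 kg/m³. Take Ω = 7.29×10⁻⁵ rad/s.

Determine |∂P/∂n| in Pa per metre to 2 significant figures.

Coriolis parameter at 40°S:
f = 2Ω sin φ = 2 × 7.29×10⁻⁵ × sin 40° = 9.37×10⁻⁵ s⁻¹
Wind speed in SI: 31.1 knots = 16.0 m/s
Geostrophic balance rearranged: |∂P/∂n| = f ρ V_g
|∂P/∂n| = 9.37×10⁻⁵ × 0.758 × 16.0 = 1.14×10⁻³ Pa/m

1.1×10⁻³ Pa/m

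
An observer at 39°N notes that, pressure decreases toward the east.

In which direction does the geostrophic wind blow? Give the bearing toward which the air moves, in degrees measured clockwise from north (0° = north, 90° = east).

The pressure-gradient force points toward the east (bearing 090°).
Geostrophic balance: in the Northern Hemisphere the Coriolis force deflects motion to the right, so the geostrophic wind blows 90° to the right of the pressure-gradient force (low pressure on the left).
Rotating 090° by 90° clockwise gives 180° — the wind blows toward the south.

180°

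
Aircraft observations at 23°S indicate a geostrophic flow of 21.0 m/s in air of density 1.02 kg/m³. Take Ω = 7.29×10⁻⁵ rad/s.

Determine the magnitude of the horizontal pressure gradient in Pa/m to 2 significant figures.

Coriolis parameter at 23°S:
f = 2Ω sin φ = 2 × 7.29×10⁻⁵ × sin 23° = 5.70×10⁻⁵ s⁻¹
Geostrophic balance rearranged: |∂P/∂n| = f ρ V_g
|∂P/∂n| = 5.70×10⁻⁵ × 1.02 × 21.0 = 1.22×10⁻³ Pa/m

1.2×10⁻³ Pa/m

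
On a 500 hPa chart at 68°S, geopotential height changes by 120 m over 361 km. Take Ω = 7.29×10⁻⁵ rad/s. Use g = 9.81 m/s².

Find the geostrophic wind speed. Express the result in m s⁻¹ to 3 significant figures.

Coriolis parameter at 68°S:
f = 2Ω sin φ = 2 × 7.29×10⁻⁵ × sin 68° = 1.35×10⁻⁴ s⁻¹
Height gradient: |∂Z/∂n| = 120 m / 361000 m = 3.32×10⁻⁴
On a pressure surface, geostrophic balance gives V_g = (g/f)|∂Z/∂n|:
V_g = 9.81 × 3.32×10⁻⁴ / 1.35×10⁻⁴ = 24.1 m/s

24.1 m s⁻¹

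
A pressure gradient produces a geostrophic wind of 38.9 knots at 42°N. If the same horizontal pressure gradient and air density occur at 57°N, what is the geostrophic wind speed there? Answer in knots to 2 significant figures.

31 knots

With the same pressure gradient and density, V_g ∝ 1/f ∝ 1/sin φ.
V₂ = V₁ · sin φ₁ / sin φ₂ = 38.9 × sin 42° / sin 57°
V₂ = 38.9 × 0.6691/0.8387 = 31 knots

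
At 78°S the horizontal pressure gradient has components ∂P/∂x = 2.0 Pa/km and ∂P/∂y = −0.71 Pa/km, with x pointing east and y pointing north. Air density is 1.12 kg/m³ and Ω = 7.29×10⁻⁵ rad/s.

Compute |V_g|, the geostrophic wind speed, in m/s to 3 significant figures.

13.3 m/s

Coriolis parameter at 78°S:
f = 2Ω sin φ = 2 × 7.29×10⁻⁵ × sin 78° = 1.43×10⁻⁴ s⁻¹
In the Southern Hemisphere f is negative: f = −1.43×10⁻⁴ s⁻¹.
Component geostrophic relations (x east, y north):
u_g = −(1/(fρ)) ∂P/∂y,  v_g = (1/(fρ)) ∂P/∂x
u_g = −(−0.71×10⁻³)/(−1.43×10⁻⁴ × 1.12) = −4.45 m/s;  v_g = (2.0×10⁻³)/(−1.43×10⁻⁴ × 1.12) = −12.5 m/s
|V_g| = √(u_g² + v_g²) = 13.3 m/s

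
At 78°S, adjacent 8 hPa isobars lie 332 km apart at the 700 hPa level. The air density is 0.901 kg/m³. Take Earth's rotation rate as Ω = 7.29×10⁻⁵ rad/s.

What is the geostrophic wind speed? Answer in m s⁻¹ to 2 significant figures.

19 m s⁻¹

Coriolis parameter at 78°S:
f = 2Ω sin φ = 2 × 7.29×10⁻⁵ × sin 78° = 1.43×10⁻⁴ s⁻¹
Pressure gradient: |∂P/∂n| = 800 Pa / 332000 m = 2.41×10⁻³ Pa/m
Geostrophic balance (pressure-gradient force = Coriolis force):
V_g = (1/(fρ)) |∂P/∂n| = 2.41×10⁻³ / (1.43×10⁻⁴ × 0.901) = 18.8 m/s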